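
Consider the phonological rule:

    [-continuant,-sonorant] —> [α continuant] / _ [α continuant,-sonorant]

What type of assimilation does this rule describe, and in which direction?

The shared variable α links the value of [continuant] on the target to that of the neighbouring obstruent. [continuant] distinguishes stops from fricatives — a manner-of-articulation feature — so this is manner assimilation.
The conditioning segment sits to the right of the focus bar, meaning the trigger follows the segment that changes — regressive assimilation.

regressive manner assimilation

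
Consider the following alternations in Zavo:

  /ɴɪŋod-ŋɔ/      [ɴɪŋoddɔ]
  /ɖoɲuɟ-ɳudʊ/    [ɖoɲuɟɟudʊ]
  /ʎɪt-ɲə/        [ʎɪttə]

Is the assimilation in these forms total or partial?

total assimilation

The segment that alternates is /ŋ/, which surfaces as [d] when adjacent to /d/.
The output [d] is identical to the trigger /d/ — every feature (place, manner, voicing) has been copied — so this is total assimilation.
The other forms behave the same way: /ɳ/ → [ɟ] after /ɟ/; /ɲ/ → [t] after /t/ — in each case the output is a copy of the preceding consonant.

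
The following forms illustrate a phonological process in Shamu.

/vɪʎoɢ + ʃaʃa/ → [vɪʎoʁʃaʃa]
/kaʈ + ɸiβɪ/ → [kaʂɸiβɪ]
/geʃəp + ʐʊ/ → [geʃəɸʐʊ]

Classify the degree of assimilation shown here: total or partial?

Underlying /ɢ/ is realised as [ʁ] next to /ʃ/; /ʃ/ itself does not change.
The change stop → fricative matches the manner of the following /ʃ/, identifying this as manner assimilation.
Place and voice are unchanged, so the assimilation is partial, not total.
The other alternating forms pattern the same way: /ʈ/ → [ʂ] before /ɸ/ (stop → fricative, matching a fricative); /p/ → [ɸ] before /ʐ/ (stop → fricative, matching a fricative) — only manner changes, and always toward the following segment.

partial assimilation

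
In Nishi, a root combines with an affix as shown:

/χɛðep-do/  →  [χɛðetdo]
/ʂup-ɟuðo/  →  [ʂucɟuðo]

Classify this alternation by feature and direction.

The segment that alternates is /p/, which surfaces as [t] when adjacent to /d/.
The change bilabial → alveolar matches the place of the following /d/, identifying this as place assimilation.
Manner and voice are unchanged, so the assimilation is partial, not total.
The same holds elsewhere in the data: /p/ → [c] before /ɟ/ (bilabial → palatal, matching palatal) — only place changes, and always toward the following segment.
Since the segment that changes precedes the conditioning segment, the assimilation is regressive.

regressive place assimilation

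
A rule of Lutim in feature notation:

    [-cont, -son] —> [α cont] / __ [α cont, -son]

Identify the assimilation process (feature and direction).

The rule copies [cont] (continuancy) from the environment onto the target stops; since [±cont] encodes the stop/fricative manner contrast, the assimilating dimension is manner.
Since the environment is written after the underscore, the trigger follows the target; the direction is regressive.

regressive manner assimilation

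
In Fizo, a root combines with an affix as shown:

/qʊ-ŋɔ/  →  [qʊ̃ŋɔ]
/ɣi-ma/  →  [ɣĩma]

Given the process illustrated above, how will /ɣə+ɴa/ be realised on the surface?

[ɣə̃ɴa]

The data show regressive nasality assimilation (vowel nasalisation): /ʊ/ → [ʊ̃] before /ŋ/; /i/ → [ĩ] before /m/ — a vowel is nasalised by an immediately following nasal consonant.
/ə/ sits next to the nasal /ɴ/ and is therefore nasalised to [ə̃].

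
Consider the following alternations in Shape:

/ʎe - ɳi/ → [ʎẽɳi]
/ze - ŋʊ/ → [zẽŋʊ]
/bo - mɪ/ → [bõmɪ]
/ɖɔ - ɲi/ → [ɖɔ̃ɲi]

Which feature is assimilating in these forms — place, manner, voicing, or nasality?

nasality

The vowel /e/ surfaces as nasalised [ẽ] next to the following nasal /ɳ/ — it has acquired the [+nasal] feature of its neighbour.
Likewise in the remaining data: /e/ → [ẽ] before /ŋ/; /o/ → [õ] before /m/; /ɔ/ → [ɔ̃] before /ɲ/ — each time a vowel is nasalised next to a following nasal.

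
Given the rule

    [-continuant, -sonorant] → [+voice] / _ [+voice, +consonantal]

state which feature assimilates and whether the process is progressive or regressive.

The structural change is [+voice], and the conditioning segment [+voice, +consonantal] (a voiced consonant) is itself voiced, so the target comes to share the voicing of its neighbour — voicing assimilation.
Since the environment is written after the underscore, the trigger follows the target; the direction is regressive.

regressive voicing assimilation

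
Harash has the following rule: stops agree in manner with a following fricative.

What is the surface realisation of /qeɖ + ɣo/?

[qeʐɣo]

/ɖ/ is a voiced retroflex stop. The following trigger /ɣ/ is a fricative, so /ɖ/ must become a fricative as well.
A voiced retroflex fricative is [ʐ], so the surface segment is [ʐ].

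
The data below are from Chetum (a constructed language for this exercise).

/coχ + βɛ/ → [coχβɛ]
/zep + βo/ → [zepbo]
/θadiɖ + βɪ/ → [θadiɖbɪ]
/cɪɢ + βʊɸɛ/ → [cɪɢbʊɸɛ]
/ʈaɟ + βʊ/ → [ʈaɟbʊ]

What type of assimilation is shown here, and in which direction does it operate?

progressive manner assimilation

Underlying /β/ is realised as [b] next to /p/; /p/ itself does not change.
/β/ is a fricative while /p/ is a stop; the output [b] is a stop, matching the trigger — so the feature that spreads is manner.
Place and voice are unchanged, so the assimilation is partial, not total.
The same holds elsewhere in the data: /β/ → [b] after /ɖ/ (fricative → stop, matching a stop); /β/ → [b] after /ɢ/ (fricative → stop, matching a stop); /β/ → [b] after /ɟ/ (fricative → stop, matching a stop) — only manner changes, and always toward the preceding segment.
No alternation appears in [coχβɛ]: there the adjacent consonants already agree in manner (/β/ and /χ/ are both fricatives), so this form is consistent with the same rule.
The trigger is the preceding segment, so the direction is progressive (perseverative).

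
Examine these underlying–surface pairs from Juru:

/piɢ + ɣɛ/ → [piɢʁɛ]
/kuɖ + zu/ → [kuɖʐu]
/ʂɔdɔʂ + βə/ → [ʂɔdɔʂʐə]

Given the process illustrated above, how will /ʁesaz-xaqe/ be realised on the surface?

The data show progressive place assimilation: /ɣ/ → [ʁ] after /ɢ/; /z/ → [ʐ] after /ɖ/; /β/ → [ʐ] after /ʂ/. In each pair only place changes, matching the preceding consonant, while manner and voice stay constant.
/x/ is a voiceless velar fricative. The preceding trigger /z/ is alveolar, so /x/ must become alveolar as well.
The voiceless alveolar fricative is [s], so /x/ → [s].

[ʁesazsaqe]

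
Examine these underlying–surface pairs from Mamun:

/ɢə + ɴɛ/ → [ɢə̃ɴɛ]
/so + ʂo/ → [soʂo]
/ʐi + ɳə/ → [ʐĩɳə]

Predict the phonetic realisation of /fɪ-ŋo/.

The data show regressive nasality assimilation (vowel nasalisation): /ə/ → [ə̃] before /ɴ/; /i/ → [ĩ] before /ɳ/ — a vowel is nasalised by an immediately following nasal consonant.
No change occurs in [soʂo] because the vowel at the boundary is adjacent to an oral consonant, not a nasal (/o/ next to /ʂ/).
/ɪ/ sits next to the nasal /ŋ/ and is therefore nasalised to [ɪ̃].

[fɪ̃ŋo]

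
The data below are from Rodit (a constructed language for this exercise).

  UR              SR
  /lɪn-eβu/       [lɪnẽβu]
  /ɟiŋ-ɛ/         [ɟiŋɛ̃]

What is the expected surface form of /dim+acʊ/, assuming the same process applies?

[dimãcʊ]

The data show progressive nasality assimilation (vowel nasalisation): /e/ → [ẽ] after /n/; /ɛ/ → [ɛ̃] after /ŋ/ — a vowel is nasalised by an immediately preceding nasal consonant.
/a/ sits next to the nasal /m/ and is therefore nasalised to [ã].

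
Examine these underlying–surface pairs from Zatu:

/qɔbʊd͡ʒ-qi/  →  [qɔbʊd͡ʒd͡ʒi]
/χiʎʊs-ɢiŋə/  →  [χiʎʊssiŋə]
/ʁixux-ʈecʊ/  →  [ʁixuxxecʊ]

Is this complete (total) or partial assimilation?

total assimilation

Comparing underlying and surface forms, /q/ → [d͡ʒ] is the alternation; the neighbouring /d͡ʒ/ is constant.
The output [d͡ʒ] is identical to the trigger /d͡ʒ/ — every feature (place, manner, voicing) has been copied — so this is total assimilation.
The other forms behave the same way: /ɢ/ → [s] after /s/; /ʈ/ → [x] after /x/ — in each case the output is a copy of the preceding consonant.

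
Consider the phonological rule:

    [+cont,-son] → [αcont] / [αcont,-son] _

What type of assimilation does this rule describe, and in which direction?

The rule copies [cont] (continuancy) from the environment onto the target fricatives; since [±cont] encodes the stop/fricative manner contrast, the assimilating dimension is manner.
The conditioning segment sits to the left of the focus bar, meaning the trigger precedes the segment that changes — progressive assimilation.

progressive manner assimilation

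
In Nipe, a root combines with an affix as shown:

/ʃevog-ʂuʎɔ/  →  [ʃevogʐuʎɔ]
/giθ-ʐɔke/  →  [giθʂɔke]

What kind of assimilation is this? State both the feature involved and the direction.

progressive voicing assimilation

Underlying /ʂ/ is realised as [ʐ] next to /g/; /g/ itself does not change.
The change voiceless → voiced matches the voicing of the preceding /g/, identifying this as voicing assimilation.
Place and manner are unchanged, so the assimilation is partial, not total.
The other alternating form patterns the same way: /ʐ/ → [ʂ] after /θ/ (voiced → voiceless, matching voiceless) — only voicing changes, and always toward the preceding segment.
The trigger is the preceding segment, so the direction is progressive (perseverative).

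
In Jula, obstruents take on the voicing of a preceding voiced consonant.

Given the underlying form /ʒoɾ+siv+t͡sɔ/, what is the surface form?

[ʒoɾzivd͡zɔ]

/s/ is a voiceless alveolar fricative. The preceding trigger /ɾ/ is voiced, so /s/ must become voiced as well.
The voiced alveolar fricative is [z], so /s/ → [z].
At the second juncture, /t͡s/ likewise becomes [d͡z] adjacent to /v/.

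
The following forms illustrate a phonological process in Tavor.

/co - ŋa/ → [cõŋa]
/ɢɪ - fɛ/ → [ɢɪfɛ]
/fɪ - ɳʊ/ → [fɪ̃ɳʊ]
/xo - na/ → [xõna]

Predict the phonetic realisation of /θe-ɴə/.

The data show regressive nasality assimilation (vowel nasalisation): /o/ → [õ] before /ŋ/; /ɪ/ → [ɪ̃] before /ɳ/; /o/ → [õ] before /n/ — a vowel is nasalised by an immediately following nasal consonant.
No change occurs in [ɢɪfɛ] because the vowel at the boundary is adjacent to an oral consonant, not a nasal (/ɪ/ next to /f/).
/e/ sits next to the nasal /ɴ/ and is therefore nasalised to [ẽ].

[θẽɴə]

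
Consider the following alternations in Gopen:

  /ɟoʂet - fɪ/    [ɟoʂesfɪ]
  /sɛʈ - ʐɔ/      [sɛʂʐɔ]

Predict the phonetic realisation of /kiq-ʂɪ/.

[kiχʂɪ]

The data show regressive manner assimilation: /t/ → [s] before /f/; /ʈ/ → [ʂ] before /ʐ/. In each pair only manner changes, matching the following consonant, while place and voice stay constant.
/q/ is a voiceless uvular stop. The following trigger /ʂ/ is a fricative, so /q/ must become a fricative as well.
A voiceless uvular fricative is [χ], so the surface segment is [χ].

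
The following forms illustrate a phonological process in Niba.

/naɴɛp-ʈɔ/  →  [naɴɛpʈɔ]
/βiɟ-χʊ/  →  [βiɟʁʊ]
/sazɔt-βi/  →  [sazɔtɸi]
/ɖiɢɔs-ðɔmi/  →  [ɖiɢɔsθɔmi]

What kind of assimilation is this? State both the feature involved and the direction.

Underlying /χ/ is realised as [ʁ] next to /ɟ/; /ɟ/ itself does not change.
/χ/ is voiceless while /ɟ/ is voiced; the output [ʁ] is voiced, matching the trigger — so the feature that spreads is voicing.
Place and manner are unchanged, so the assimilation is partial, not total.
Checking the remaining alternations: /β/ → [ɸ] after /t/ (voiced → voiceless, matching voiceless); /ð/ → [θ] after /s/ (voiced → voiceless, matching voiceless) — only voicing changes, and always toward the preceding segment.
Nothing changes in [naɴɛpʈɔ]: there the adjacent consonants already agree in voicing (/ʈ/ and /p/ are both voiceless), so this form is consistent with the same rule.
Since the segment that changes follows the conditioning segment, the assimilation is progressive.

progressive voicing assimilation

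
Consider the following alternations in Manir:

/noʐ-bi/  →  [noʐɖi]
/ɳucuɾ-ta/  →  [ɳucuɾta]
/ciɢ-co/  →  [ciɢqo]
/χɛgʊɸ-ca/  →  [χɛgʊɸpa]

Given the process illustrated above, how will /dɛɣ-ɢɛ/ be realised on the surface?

The data show progressive place assimilation: /b/ → [ɖ] after /ʐ/; /c/ → [q] after /ɢ/; /c/ → [p] after /ɸ/. In each pair only place changes, matching the preceding consonant, while manner and voice stay constant.
Nothing changes in [ɳucuɾta]: there the adjacent consonants already agree in place (/t/ and /ɾ/ are both alveolar), so this form is consistent with the same rule.
The rule targets /ɢ/ (voiced uvular stop), which sits after the trigger /ɣ/ (velar).
The voiced velar stop is [g], so /ɢ/ → [g].

[dɛɣgɛ]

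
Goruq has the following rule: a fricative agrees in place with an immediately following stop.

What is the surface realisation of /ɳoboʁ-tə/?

[ɳoboztə]

The rule targets /ʁ/ (voiced uvular fricative), which sits before the trigger /t/ (alveolar).
Changing only its place to alveolar gives [z] — the voiced alveolar fricative.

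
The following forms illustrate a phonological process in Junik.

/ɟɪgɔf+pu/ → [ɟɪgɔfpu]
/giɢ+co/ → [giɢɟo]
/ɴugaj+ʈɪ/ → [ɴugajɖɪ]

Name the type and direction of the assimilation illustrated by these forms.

progressive voicing assimilation

Comparing underlying and surface forms, /c/ → [ɟ] is the alternation; the neighbouring /ɢ/ is constant.
The change voiceless → voiced matches the voicing of the preceding /ɢ/, identifying this as voicing assimilation.
Place and manner are unchanged, so the assimilation is partial, not total.
The same holds elsewhere in the data: /ʈ/ → [ɖ] after /j/ (voiceless → voiced, matching voiced) — only voicing changes, and always toward the preceding segment.
No alternation appears in [ɟɪgɔfpu]: there the adjacent consonants already agree in voicing (/p/ and /f/ are both voiceless), so this form is consistent with the same rule.
The trigger is the preceding segment, so the direction is progressive (perseverative).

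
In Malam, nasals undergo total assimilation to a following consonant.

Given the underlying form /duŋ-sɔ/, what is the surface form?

/ŋ/ is the segment targeted by the rule; it sits immediately before /s/, so it assimilates completely and surfaces as [s].

[dussɔ]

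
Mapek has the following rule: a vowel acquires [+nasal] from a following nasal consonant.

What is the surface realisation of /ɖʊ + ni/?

[ɖʊ̃ni]

/ʊ/ sits next to the nasal /n/ and is therefore nasalised to [ʊ̃].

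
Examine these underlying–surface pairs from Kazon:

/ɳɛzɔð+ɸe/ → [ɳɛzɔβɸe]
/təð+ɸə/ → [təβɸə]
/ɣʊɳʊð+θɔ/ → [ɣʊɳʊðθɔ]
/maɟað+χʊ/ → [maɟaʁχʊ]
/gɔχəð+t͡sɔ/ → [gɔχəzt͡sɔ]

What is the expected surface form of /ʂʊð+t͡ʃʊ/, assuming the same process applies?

[ʂʊʒt͡ʃʊ]

The data show regressive place assimilation: /ð/ → [β] before /ɸ/; /ð/ → [ʁ] before /χ/; /ð/ → [z] before /t͡s/. In each pair only place changes, matching the following consonant, while manner and voice stay constant.
Nothing changes in [ɣʊɳʊðθɔ]: there the adjacent consonants already agree in place (/ð/ and /θ/ are both dental), so this form is consistent with the same rule.
The rule targets /ð/ (voiced dental fricative), which sits before the trigger /t͡ʃ/ (postalveolar).
Changing only its place to postalveolar gives [ʒ] — the voiced postalveolar fricative.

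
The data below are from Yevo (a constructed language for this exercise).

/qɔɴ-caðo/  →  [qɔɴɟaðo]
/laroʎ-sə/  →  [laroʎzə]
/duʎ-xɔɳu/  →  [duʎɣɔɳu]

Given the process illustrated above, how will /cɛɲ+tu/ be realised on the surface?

The data show progressive voicing assimilation: /c/ → [ɟ] after /ɴ/; /s/ → [z] after /ʎ/; /x/ → [ɣ] after /ʎ/. In each pair only voicing changes, matching the preceding consonant, while place and manner stay constant.
The rule targets /t/ (voiceless alveolar stop), which sits after the trigger /ɲ/ (voiced).
The voiced alveolar stop is [d], so /t/ → [d].

[cɛɲdu]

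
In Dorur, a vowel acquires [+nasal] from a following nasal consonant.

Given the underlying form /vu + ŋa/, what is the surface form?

[vũŋa]

/u/ sits next to the nasal /ŋ/ and is therefore nasalised to [ũ].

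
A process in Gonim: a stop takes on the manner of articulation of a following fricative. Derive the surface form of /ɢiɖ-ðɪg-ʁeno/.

[ɢiʐðɪɣʁeno]

/ɖ/ is a voiced retroflex stop. The following trigger /ð/ is a fricative, so /ɖ/ must become a fricative as well.
The voiced retroflex fricative is [ʐ], so /ɖ/ → [ʐ].
The same rule applies at the second boundary: /g/ → [ɣ] next to /ʁ/.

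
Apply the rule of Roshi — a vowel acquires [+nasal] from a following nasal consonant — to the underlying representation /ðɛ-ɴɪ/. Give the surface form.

/ɛ/ sits next to the nasal /ɴ/ and is therefore nasalised to [ɛ̃].

[ðɛ̃ɴɪ]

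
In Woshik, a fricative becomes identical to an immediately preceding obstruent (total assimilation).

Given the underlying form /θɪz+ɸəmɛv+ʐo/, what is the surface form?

/ɸ/ is the segment targeted by the rule; it sits immediately after /z/, so it assimilates completely and surfaces as [z].
At the second juncture, /ʐ/ likewise becomes [v] adjacent to /v/.

[θɪzzəmɛvvo]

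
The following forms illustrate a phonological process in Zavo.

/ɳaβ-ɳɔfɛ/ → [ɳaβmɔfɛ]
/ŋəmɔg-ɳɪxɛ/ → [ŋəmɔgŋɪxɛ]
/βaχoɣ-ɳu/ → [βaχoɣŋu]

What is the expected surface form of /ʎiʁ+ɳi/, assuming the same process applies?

[ʎiʁɴi]

The data show progressive place assimilation: /ɳ/ → [m] after /β/; /ɳ/ → [ŋ] after /g/; /ɳ/ → [ŋ] after /ɣ/. In each pair only place changes, matching the preceding consonant, while manner and voice stay constant.
The rule targets /ɳ/ (voiced retroflex nasal), which sits after the trigger /ʁ/ (uvular).
The voiced uvular nasal is [ɴ], so /ɳ/ → [ɴ].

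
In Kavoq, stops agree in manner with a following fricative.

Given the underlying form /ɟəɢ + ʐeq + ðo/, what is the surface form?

[ɟəʁʐeχðo]

The rule targets /ɢ/ (voiced uvular stop), which sits before the trigger /ʐ/ (fricative).
Changing only its manner to fricative gives [ʁ] — the voiced uvular fricative.
At the second juncture, /q/ likewise becomes [χ] adjacent to /ð/.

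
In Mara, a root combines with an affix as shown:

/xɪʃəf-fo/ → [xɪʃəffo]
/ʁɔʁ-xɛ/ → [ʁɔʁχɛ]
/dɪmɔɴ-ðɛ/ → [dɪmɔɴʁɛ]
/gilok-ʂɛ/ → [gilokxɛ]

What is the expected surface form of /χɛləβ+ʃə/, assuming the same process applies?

[χɛləβɸə]

The data show progressive place assimilation: /x/ → [χ] after /ʁ/; /ð/ → [ʁ] after /ɴ/; /ʂ/ → [x] after /k/. In each pair only place changes, matching the preceding consonant, while manner and voice stay constant.
No alternation appears in [xɪʃəffo]: there the adjacent consonants already agree in place (/f/ and /f/ are both labiodental), so this form is consistent with the same rule.
/ʃ/ is a voiceless postalveolar fricative. The preceding trigger /β/ is bilabial, so /ʃ/ must become bilabial as well.
The voiceless bilabial fricative is [ɸ], so /ʃ/ → [ɸ].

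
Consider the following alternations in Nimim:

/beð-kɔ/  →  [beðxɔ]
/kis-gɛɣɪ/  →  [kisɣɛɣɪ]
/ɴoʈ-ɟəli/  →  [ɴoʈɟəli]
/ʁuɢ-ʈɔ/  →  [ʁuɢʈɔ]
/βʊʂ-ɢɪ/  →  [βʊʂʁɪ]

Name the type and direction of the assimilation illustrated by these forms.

progressive manner assimilation

Underlying /k/ is realised as [x] next to /ð/; /ð/ itself does not change.
The change stop → fricative matches the manner of the preceding /ð/, identifying this as manner assimilation.
Place and voice are unchanged, so the assimilation is partial, not total.
The other alternating forms pattern the same way: /g/ → [ɣ] after /s/ (stop → fricative, matching a fricative); /ɢ/ → [ʁ] after /ʂ/ (stop → fricative, matching a fricative) — only manner changes, and always toward the preceding segment.
Nothing changes in [ɴoʈɟəli], [ʁuɢʈɔ]: there the adjacent consonants already agree in manner (/ɟ/ and /ʈ/ are both stops; /ʈ/ and /ɢ/ are both stops), so these forms are consistent with the same rule.
The trigger is the preceding segment, so the direction is progressive (perseverative).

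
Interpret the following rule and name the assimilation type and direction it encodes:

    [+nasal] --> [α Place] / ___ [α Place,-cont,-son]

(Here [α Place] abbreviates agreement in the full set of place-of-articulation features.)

regressive place assimilation

The rule copies the place features (abbreviated [Place]) from the environment onto the target, so the assimilating feature is place.
The conditioning segment sits to the right of the focus bar, meaning the trigger follows the segment that changes — regressive assimilation.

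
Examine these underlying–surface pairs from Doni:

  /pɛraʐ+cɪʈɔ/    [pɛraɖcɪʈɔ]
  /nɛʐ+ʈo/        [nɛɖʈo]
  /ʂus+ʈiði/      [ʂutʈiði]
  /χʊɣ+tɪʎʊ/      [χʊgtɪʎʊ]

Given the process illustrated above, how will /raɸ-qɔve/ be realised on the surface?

[rapqɔve]

The data show regressive manner assimilation: /ʐ/ → [ɖ] before /c/; /ʐ/ → [ɖ] before /ʈ/; /s/ → [t] before /ʈ/; /ɣ/ → [g] before /t/. In each pair only manner changes, matching the following consonant, while place and voice stay constant.
/ɸ/ is a voiceless bilabial fricative. The following trigger /q/ is a stop, so /ɸ/ must become a stop as well.
The voiceless bilabial stop is [p], so /ɸ/ → [p].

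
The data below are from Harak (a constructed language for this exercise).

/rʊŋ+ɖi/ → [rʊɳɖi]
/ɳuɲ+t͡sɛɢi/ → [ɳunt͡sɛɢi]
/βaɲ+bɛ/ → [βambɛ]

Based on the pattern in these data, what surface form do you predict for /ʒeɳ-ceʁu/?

The data show regressive place assimilation: /ŋ/ → [ɳ] before /ɖ/; /ɲ/ → [n] before /t͡s/; /ɲ/ → [m] before /b/. In each pair only place changes, matching the following consonant, while manner and voice stay constant.
/ɳ/ is a voiced retroflex nasal. The following trigger /c/ is palatal, so /ɳ/ must become palatal as well.
Changing only its place to palatal gives [ɲ] — the voiced palatal nasal.

[ʒeɲceʁu]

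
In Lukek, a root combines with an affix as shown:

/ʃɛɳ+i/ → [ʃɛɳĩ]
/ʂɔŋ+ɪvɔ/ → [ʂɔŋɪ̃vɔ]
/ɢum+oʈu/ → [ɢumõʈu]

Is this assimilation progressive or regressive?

The vowel /i/ surfaces as nasalised [ĩ] next to the preceding nasal /ɳ/ — it has acquired the [+nasal] feature of its neighbour.
Likewise in the remaining data: /ɪ/ → [ɪ̃] after /ŋ/; /o/ → [õ] after /m/ — each time a vowel is nasalised next to a preceding nasal.
Because the conditioning nasal is to the left of the vowel that changes, the process is progressive (perseverative).

progressive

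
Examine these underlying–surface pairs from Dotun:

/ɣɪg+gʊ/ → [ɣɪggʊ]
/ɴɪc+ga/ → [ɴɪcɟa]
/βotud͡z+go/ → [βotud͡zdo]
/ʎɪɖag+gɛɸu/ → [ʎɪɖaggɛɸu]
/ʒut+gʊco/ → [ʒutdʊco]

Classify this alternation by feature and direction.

Comparing underlying and surface forms, /g/ → [ɟ] is the alternation; the neighbouring /c/ is constant.
The change velar → palatal matches the place of the preceding /c/, identifying this as place assimilation.
Manner and voice are unchanged, so the assimilation is partial, not total.
Checking the remaining alternations: /g/ → [d] after /d͡z/ (velar → alveolar, matching alveolar); /g/ → [d] after /t/ (velar → alveolar, matching alveolar) — only place changes, and always toward the preceding segment.
Nothing changes in [ɣɪggʊ], [ʎɪɖaggɛɸu]: there the adjacent consonants already agree in place (/g/ and /g/ are both velar; /g/ and /g/ are both velar), so these forms are consistent with the same rule.
The trigger is the preceding segment, so the direction is progressive (perseverative).

progressive place assimilation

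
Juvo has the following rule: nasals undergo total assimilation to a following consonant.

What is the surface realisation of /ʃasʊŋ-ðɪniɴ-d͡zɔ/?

[ʃasʊððɪnid͡zd͡zɔ]

/ŋ/ is the segment targeted by the rule; it sits immediately before /ð/, so it assimilates completely and surfaces as [ð].
The same rule applies at the second boundary: /ɴ/ → [d͡z] next to /d͡z/.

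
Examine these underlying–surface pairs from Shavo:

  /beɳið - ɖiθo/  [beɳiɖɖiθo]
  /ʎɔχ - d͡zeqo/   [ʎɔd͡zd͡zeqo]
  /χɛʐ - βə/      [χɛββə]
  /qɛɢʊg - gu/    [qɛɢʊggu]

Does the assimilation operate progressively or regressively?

regressive

The segment that alternates is /ð/, which surfaces as [ɖ] when adjacent to /ɖ/.
The output [ɖ] is identical to the trigger /ɖ/ — every feature (place, manner, voicing) has been copied — so this is total assimilation.
The other forms behave the same way: /χ/ → [d͡z] before /d͡z/; /ʐ/ → [β] before /β/ — in each case the output is a copy of the following consonant.
In [qɛɢʊggu] the two consonants at the boundary are already identical (/g/ + /g/), so the rule applies vacuously and nothing changes.
Since the segment that changes precedes the conditioning segment, the assimilation is regressive.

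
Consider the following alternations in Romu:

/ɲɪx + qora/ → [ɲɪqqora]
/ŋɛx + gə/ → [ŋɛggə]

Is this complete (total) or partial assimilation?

Comparing underlying and surface forms, /x/ → [q] is the alternation; the neighbouring /q/ is constant.
The output [q] is identical to the trigger /q/ — every feature (place, manner, voicing) has been copied — so this is total assimilation.
The other form behaves the same way: /x/ → [g] before /g/ — in each case the output is a copy of the following consonant.

total assimilation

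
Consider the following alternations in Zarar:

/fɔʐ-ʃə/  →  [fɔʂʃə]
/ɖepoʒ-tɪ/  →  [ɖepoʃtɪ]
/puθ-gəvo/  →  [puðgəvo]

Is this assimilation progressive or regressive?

regressive

The segment that alternates is /ʐ/, which surfaces as [ʂ] when adjacent to /ʃ/.
The change voiced → voiceless matches the voicing of the following /ʃ/, identifying this as voicing assimilation.
Checking the remaining alternations: /ʒ/ → [ʃ] before /t/ (voiced → voiceless, matching voiceless); /θ/ → [ð] before /g/ (voiceless → voiced, matching voiced) — only voicing changes, and always toward the following segment.
The trigger is the following segment, so the direction is regressive (anticipatory).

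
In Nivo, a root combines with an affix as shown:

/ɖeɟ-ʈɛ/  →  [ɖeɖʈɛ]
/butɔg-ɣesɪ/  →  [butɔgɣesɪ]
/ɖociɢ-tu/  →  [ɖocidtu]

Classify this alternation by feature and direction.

regressive place assimilation

Comparing underlying and surface forms, /ɟ/ → [ɖ] is the alternation; the neighbouring /ʈ/ is constant.
/ɟ/ is palatal while /ʈ/ is retroflex; the output [ɖ] is retroflex, matching the trigger — so the feature that spreads is place.
Manner and voice are unchanged, so the assimilation is partial, not total.
The other alternating form patterns the same way: /ɢ/ → [d] before /t/ (uvular → alveolar, matching alveolar) — only place changes, and always toward the following segment.
Nothing changes in [butɔgɣesɪ]: there the adjacent consonants already agree in place (/g/ and /ɣ/ are both velar), so this form is consistent with the same rule.
The trigger is the following segment, so the direction is regressive (anticipatory).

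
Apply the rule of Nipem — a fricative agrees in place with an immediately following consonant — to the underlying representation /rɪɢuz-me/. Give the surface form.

[rɪɢuβme]

/z/ is a voiced alveolar fricative. The following trigger /m/ is bilabial, so /z/ must become bilabial as well.
The voiced bilabial fricative is [β], so /z/ → [β].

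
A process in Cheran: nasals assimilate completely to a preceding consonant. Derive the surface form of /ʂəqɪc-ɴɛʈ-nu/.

/ɴ/ is the segment targeted by the rule; it sits immediately after /c/, so it assimilates completely and surfaces as [c].
The same rule applies at the second boundary: /n/ → [ʈ] next to /ʈ/.

[ʂəqɪccɛʈʈu]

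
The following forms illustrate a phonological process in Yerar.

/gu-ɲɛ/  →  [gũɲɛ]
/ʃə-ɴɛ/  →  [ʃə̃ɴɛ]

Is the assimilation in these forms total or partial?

The vowel /u/ surfaces as nasalised [ũ] next to the following nasal /ɲ/ — it has acquired the [+nasal] feature of its neighbour.
Likewise in the remaining data: /ə/ → [ə̃] before /ɴ/ — each time a vowel is nasalised next to a following nasal.

partial assimilation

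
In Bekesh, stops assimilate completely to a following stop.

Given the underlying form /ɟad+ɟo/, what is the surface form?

/d/ is the segment targeted by the rule; it sits immediately before /ɟ/, so it assimilates completely and surfaces as [ɟ].

[ɟaɟɟo]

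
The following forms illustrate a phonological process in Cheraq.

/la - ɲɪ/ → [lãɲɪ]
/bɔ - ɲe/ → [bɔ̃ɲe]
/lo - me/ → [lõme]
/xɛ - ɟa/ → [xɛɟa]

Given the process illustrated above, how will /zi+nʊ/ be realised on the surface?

The data show regressive nasality assimilation (vowel nasalisation): /a/ → [ã] before /ɲ/; /ɔ/ → [ɔ̃] before /ɲ/; /o/ → [õ] before /m/ — a vowel is nasalised by an immediately following nasal consonant.
No change occurs in [xɛɟa] because the vowel at the boundary is adjacent to an oral consonant, not a nasal (/ɛ/ next to /ɟ/).
/i/ sits next to the nasal /n/ and is therefore nasalised to [ĩ].

[zĩnʊ]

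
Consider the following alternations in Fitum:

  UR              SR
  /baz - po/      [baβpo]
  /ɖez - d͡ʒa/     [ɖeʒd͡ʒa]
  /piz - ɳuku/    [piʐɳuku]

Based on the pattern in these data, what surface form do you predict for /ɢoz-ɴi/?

[ɢoʁɴi]

The data show regressive place assimilation: /z/ → [β] before /p/; /z/ → [ʒ] before /d͡ʒ/; /z/ → [ʐ] before /ɳ/. In each pair only place changes, matching the following consonant, while manner and voice stay constant.
The rule targets /z/ (voiced alveolar fricative), which sits before the trigger /ɴ/ (uvular).
The voiced uvular fricative is [ʁ], so /z/ → [ʁ].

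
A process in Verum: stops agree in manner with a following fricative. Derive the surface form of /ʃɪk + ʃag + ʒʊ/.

The rule targets /k/ (voiceless velar stop), which sits before the trigger /ʃ/ (fricative).
A voiceless velar fricative is [x], so the surface segment is [x].
At the second juncture, /g/ likewise becomes [ɣ] adjacent to /ʒ/.

[ʃɪxʃaɣʒʊ]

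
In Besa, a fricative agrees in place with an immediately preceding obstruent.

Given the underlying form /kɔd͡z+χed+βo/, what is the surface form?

[kɔd͡zsedzo]

The rule targets /χ/ (voiceless uvular fricative), which sits after the trigger /d͡z/ (alveolar).
A voiceless alveolar fricative is [s], so the surface segment is [s].
At the second juncture, /β/ likewise becomes [z] adjacent to /d/.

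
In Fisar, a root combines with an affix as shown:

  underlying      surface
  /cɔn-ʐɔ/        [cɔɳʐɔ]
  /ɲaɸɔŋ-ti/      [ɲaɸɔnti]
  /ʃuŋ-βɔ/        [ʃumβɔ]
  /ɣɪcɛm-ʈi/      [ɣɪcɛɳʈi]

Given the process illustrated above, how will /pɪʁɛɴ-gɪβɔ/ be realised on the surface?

[pɪʁɛŋgɪβɔ]

The data show regressive place assimilation: /n/ → [ɳ] before /ʐ/; /ŋ/ → [n] before /t/; /ŋ/ → [m] before /β/; /m/ → [ɳ] before /ʈ/. In each pair only place changes, matching the following consonant, while manner and voice stay constant.
/ɴ/ is a voiced uvular nasal. The following trigger /g/ is velar, so /ɴ/ must become velar as well.
A voiced velar nasal is [ŋ], so the surface segment is [ŋ].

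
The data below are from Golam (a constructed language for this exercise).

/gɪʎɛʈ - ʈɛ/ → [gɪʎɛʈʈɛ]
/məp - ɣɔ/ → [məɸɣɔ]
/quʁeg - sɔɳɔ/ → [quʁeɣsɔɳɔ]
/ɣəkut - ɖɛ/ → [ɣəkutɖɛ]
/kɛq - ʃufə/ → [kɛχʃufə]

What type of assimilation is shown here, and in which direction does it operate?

Underlying /p/ is realised as [ɸ] next to /ɣ/; /ɣ/ itself does not change.
The change stop → fricative matches the manner of the following /ɣ/, identifying this as manner assimilation.
Place and voice are unchanged, so the assimilation is partial, not total.
The other alternating forms pattern the same way: /g/ → [ɣ] before /s/ (stop → fricative, matching a fricative); /q/ → [χ] before /ʃ/ (stop → fricative, matching a fricative) — only manner changes, and always toward the following segment.
No alternation appears in [gɪʎɛʈʈɛ], [ɣəkutɖɛ]: there the adjacent consonants already agree in manner (/ʈ/ and /ʈ/ are both stops; /t/ and /ɖ/ are both stops), so these forms are consistent with the same rule.
Since the segment that changes precedes the conditioning segment, the assimilation is regressive.

regressive manner assimilation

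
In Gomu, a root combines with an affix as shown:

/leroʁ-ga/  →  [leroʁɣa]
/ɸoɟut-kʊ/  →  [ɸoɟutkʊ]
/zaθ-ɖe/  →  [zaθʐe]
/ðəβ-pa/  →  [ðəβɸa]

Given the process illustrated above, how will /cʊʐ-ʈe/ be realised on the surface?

[cʊʐʂe]

The data show progressive manner assimilation: /g/ → [ɣ] after /ʁ/; /ɖ/ → [ʐ] after /θ/; /p/ → [ɸ] after /β/. In each pair only manner changes, matching the preceding consonant, while place and voice stay constant.
Nothing changes in [ɸoɟutkʊ]: there the adjacent consonants already agree in manner (/k/ and /t/ are both stops), so this form is consistent with the same rule.
/ʈ/ is a voiceless retroflex stop. The preceding trigger /ʐ/ is a fricative, so /ʈ/ must become a fricative as well.
The voiceless retroflex fricative is [ʂ], so /ʈ/ → [ʂ].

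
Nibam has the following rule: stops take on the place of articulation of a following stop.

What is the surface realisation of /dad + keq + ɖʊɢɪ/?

/d/ is a voiced alveolar stop. The following trigger /k/ is velar, so /d/ must become velar as well.
The voiced velar stop is [g], so /d/ → [g].
The same rule applies at the second boundary: /q/ → [ʈ] next to /ɖ/.

[dagkeʈɖʊɢɪ]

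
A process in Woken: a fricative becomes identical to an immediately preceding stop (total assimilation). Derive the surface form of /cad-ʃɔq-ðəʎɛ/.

/ʃ/ is the segment targeted by the rule; it sits immediately after /d/, so it assimilates completely and surfaces as [d].
At the second juncture, /ð/ likewise becomes [q] adjacent to /q/.

[caddɔqqəʎɛ]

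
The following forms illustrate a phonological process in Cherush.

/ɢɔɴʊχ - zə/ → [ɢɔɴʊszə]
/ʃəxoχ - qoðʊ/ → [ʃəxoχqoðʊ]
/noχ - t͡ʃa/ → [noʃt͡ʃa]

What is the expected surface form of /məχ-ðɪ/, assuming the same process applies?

The data show regressive place assimilation: /χ/ → [s] before /z/; /χ/ → [ʃ] before /t͡ʃ/. In each pair only place changes, matching the following consonant, while manner and voice stay constant.
No alternation appears in [ʃəxoχqoðʊ]: there the adjacent consonants already agree in place (/χ/ and /q/ are both uvular), so this form is consistent with the same rule.
The rule targets /χ/ (voiceless uvular fricative), which sits before the trigger /ð/ (dental).
The voiceless dental fricative is [θ], so /χ/ → [θ].

[məθðɪ]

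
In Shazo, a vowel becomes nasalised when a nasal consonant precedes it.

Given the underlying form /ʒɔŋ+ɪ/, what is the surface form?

The vowel /ɪ/ is adjacent to the preceding nasal /ŋ/, so it acquires [+nasal] and surfaces as [ɪ̃].

[ʒɔŋɪ̃]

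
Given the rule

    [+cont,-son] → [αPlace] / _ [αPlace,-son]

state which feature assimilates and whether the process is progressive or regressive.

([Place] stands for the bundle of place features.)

regressive place assimilation

The shared variable α links the value of the place features (abbreviated [Place]) on the target to the same value on the neighbouring segment, so place is the feature that assimilates.
Since the environment is written after the underscore, the trigger follows the target; the direction is regressive.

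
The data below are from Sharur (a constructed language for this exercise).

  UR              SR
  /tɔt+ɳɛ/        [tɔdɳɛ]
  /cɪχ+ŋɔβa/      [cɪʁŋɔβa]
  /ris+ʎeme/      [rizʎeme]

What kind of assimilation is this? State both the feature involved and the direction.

Underlying /t/ is realised as [d] next to /ɳ/; /ɳ/ itself does not change.
/t/ is voiceless while /ɳ/ is voiced; the output [d] is voiced, matching the trigger — so the feature that spreads is voicing.
Place and manner are unchanged, so the assimilation is partial, not total.
Checking the remaining alternations: /χ/ → [ʁ] before /ŋ/ (voiceless → voiced, matching voiced); /s/ → [z] before /ʎ/ (voiceless → voiced, matching voiced) — only voicing changes, and always toward the following segment.
The trigger is the following segment, so the direction is regressive (anticipatory).

regressive voicing assimilation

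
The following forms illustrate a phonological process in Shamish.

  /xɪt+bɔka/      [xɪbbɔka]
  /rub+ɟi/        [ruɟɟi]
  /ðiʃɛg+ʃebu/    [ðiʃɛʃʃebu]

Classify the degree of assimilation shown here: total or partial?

Underlying /t/ is realised as [b] next to /b/; /b/ itself does not change.
The output [b] is identical to the trigger /b/ — every feature (place, manner, voicing) has been copied — so this is total assimilation.
The other forms behave the same way: /b/ → [ɟ] before /ɟ/; /g/ → [ʃ] before /ʃ/ — in each case the output is a copy of the following consonant.

total assimilation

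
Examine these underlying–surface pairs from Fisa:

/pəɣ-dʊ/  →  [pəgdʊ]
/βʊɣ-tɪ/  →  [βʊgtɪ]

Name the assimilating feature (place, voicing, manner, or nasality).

Underlying /ɣ/ is realised as [g] next to /d/; /d/ itself does not change.
The change fricative → stop matches the manner of the following /d/, identifying this as manner assimilation.
The other alternating form patterns the same way: /ɣ/ → [g] before /t/ (fricative → stop, matching a stop) — only manner changes, and always toward the following segment.

manner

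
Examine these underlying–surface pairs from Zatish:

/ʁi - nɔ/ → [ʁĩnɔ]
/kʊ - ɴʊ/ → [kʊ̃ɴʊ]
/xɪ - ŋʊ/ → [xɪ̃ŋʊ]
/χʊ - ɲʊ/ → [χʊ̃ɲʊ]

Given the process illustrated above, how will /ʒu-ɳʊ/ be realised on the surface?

[ʒũɳʊ]

The data show regressive nasality assimilation (vowel nasalisation): /i/ → [ĩ] before /n/; /ʊ/ → [ʊ̃] before /ɴ/; /ɪ/ → [ɪ̃] before /ŋ/; /ʊ/ → [ʊ̃] before /ɲ/ — a vowel is nasalised by an immediately following nasal consonant.
/u/ sits next to the nasal /ɳ/ and is therefore nasalised to [ũ].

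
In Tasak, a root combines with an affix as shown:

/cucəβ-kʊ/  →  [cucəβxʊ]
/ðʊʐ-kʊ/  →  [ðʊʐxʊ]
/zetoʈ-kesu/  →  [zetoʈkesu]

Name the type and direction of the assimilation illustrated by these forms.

Comparing underlying and surface forms, /k/ → [x] is the alternation; the neighbouring /β/ is constant.
The change stop → fricative matches the manner of the preceding /β/, identifying this as manner assimilation.
Place and voice are unchanged, so the assimilation is partial, not total.
The same holds elsewhere in the data: /k/ → [x] after /ʐ/ (stop → fricative, matching a fricative) — only manner changes, and always toward the preceding segment.
No alternation appears in [zetoʈkesu]: there the adjacent consonants already agree in manner (/k/ and /ʈ/ are both stops), so this form is consistent with the same rule.
The trigger is the preceding segment, so the direction is progressive (perseverative).

progressive manner assimilation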